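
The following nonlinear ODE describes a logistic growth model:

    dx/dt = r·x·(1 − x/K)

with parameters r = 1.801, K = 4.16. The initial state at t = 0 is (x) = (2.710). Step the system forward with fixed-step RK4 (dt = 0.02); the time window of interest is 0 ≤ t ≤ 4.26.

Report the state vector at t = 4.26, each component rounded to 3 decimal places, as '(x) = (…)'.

t=0.000: state=(2.710)
step 1 (dt=0.02): k1=(1.701), k2=(1.692), k3=(1.692), k4=(1.682); state += dt/6·(k1+2k2+2k3+k4)
t=0.020: state=(2.744)
t=0.040: state=(2.777)
t=0.060: state=(2.810)
continuing one RK4 step at a time; state shown every 10 steps (Δt=0.2):
t=0.200: state=(3.029)
t=0.400: state=(3.301)
t=0.600: state=(3.521)
t=0.800: state=(3.692)
t=1.000: state=(3.822)
t=1.200: state=(3.918)
t=1.400: state=(3.989)
t=1.600: state=(4.039)
t=1.800: state=(4.075)
t=2.000: state=(4.100)
t=2.200: state=(4.118)
t=2.400: state=(4.131)
t=2.600: state=(4.140)
t=2.800: state=(4.146)
t=3.000: state=(4.150)
t=3.200: state=(4.153)
t=3.400: state=(4.155)
t=3.600: state=(4.157)
t=3.800: state=(4.158)
t=4.000: state=(4.158)
t=4.200: state=(4.159)
t=4.260: state=(4.159)

(x) = (4.159)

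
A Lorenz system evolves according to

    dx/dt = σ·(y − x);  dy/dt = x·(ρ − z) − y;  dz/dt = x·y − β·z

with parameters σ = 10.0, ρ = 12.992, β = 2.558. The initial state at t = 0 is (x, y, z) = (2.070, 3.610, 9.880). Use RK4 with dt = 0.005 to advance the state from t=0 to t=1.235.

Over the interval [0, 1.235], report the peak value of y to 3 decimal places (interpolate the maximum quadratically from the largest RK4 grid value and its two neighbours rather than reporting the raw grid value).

t=0.000: state=(2.070, 3.610, 9.880)
step 1 (dt=0.005): k1=(15.400, 2.832, -17.800), k2=(15.086, 3.038, -17.533), k3=(15.099, 3.034, -17.536), k4=(14.797, 3.240, -17.271); state += dt/6·(k1+2k2+2k3+k4)
t=0.005: state=(2.145, 3.625, 9.792)
t=0.010: state=(2.218, 3.642, 9.707)
t=0.015: state=(2.288, 3.662, 9.625)
continuing one RK4 step at a time; state shown every 10 steps (Δt=0.05):
t=0.050: state=(2.721, 3.850, 9.116)
t=0.100: state=(3.249, 4.271, 8.592)
t=0.150: state=(3.769, 4.844, 8.312)
t=0.200: state=(4.336, 5.537, 8.303)
t=0.250: state=(4.970, 6.302, 8.602)
t=0.300: state=(5.657, 7.054, 9.242)
t=0.350: state=(6.345, 7.670, 10.218)
t=0.400: state=(6.948, 7.997, 11.452)
t=0.450: state=(7.357, 7.910, 12.769)
t=0.500: state=(7.476, 7.385, 13.917)
t=0.550: state=(7.267, 6.541, 14.668)
t=0.600: state=(6.779, 5.591, 14.908)
t=0.650: state=(6.124, 4.740, 14.678)
t=0.700: state=(5.437, 4.107, 14.108)
t=0.750: state=(4.823, 3.719, 13.348)
t=0.800: state=(4.346, 3.549, 12.521)
t=0.850: state=(4.029, 3.555, 11.711)
t=0.900: state=(3.869, 3.700, 10.973)
t=0.950: state=(3.855, 3.960, 10.347)
t=1.000: state=(3.970, 4.320, 9.862)
t=1.050: state=(4.200, 4.766, 9.548)
t=1.100: state=(4.531, 5.282, 9.431)
t=1.150: state=(4.944, 5.839, 9.536)
t=1.200: state=(5.414, 6.387, 9.881)
t=1.235: state=(5.756, 6.730, 10.263)
largest grid value and its neighbours: y(0.410)=8.01502, y(0.415)=8.01769, y(0.420)=8.01590
parabola through these three points peaks at t≈0.415 with y≈8.01771

max y = 8.018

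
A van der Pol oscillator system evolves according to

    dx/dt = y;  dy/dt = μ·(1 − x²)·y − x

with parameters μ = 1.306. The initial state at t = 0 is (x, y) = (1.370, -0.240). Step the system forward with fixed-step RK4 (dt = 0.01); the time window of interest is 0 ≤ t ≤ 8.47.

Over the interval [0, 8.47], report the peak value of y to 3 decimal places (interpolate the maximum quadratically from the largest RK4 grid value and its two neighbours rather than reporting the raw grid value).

t=0.000: state=(1.370, -0.240)
step 1 (dt=0.01): k1=(-0.240, -1.095), k2=(-0.245, -1.089), k3=(-0.245, -1.089), k4=(-0.251, -1.082); state += dt/6·(k1+2k2+2k3+k4)
t=0.010: state=(1.368, -0.251)
t=0.020: state=(1.365, -0.262)
t=0.030: state=(1.362, -0.272)
continuing one RK4 step at a time; state shown every 50 steps (Δt=0.5):
t=0.500: state=(1.131, -0.697)
t=1.000: state=(0.654, -1.270)
t=1.500: state=(-0.245, -2.444)
t=2.000: state=(-1.563, -2.050)
t=2.500: state=(-1.975, 0.032)
t=3.000: state=(-1.822, 0.468)
t=3.500: state=(-1.543, 0.645)
t=4.000: state=(-1.162, 0.908)
t=4.500: state=(-0.579, 1.518)
t=5.000: state=(0.489, 2.829)
t=5.500: state=(1.783, 1.506)
t=6.000: state=(1.999, -0.201)
t=6.500: state=(1.806, -0.500)
t=7.000: state=(1.516, -0.665)
t=7.500: state=(1.123, -0.943)
t=8.000: state=(0.512, -1.605)
t=8.470: state=(-0.528, -2.861)
largest grid value and its neighbours: y(5.120)=3.00112, y(5.130)=3.00299, y(5.140)=3.00251
parabola through these three points peaks at t≈5.133 with y≈3.00309

max y = 3.003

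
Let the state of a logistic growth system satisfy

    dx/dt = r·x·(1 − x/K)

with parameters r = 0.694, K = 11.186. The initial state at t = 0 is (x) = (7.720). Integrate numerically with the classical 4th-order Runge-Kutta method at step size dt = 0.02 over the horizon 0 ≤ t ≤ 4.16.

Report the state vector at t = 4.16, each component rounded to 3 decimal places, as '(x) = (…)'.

(x) = (10.913)

t=0.000: state=(7.720)
step 1 (dt=0.02): k1=(1.660), k2=(1.656), k3=(1.656), k4=(1.651); state += dt/6·(k1+2k2+2k3+k4)
t=0.020: state=(7.753)
t=0.040: state=(7.786)
t=0.060: state=(7.819)
continuing one RK4 step at a time; state shown every 10 steps (Δt=0.2):
t=0.200: state=(8.043)
t=0.400: state=(8.347)
t=0.600: state=(8.631)
t=0.800: state=(8.894)
t=1.000: state=(9.137)
t=1.200: state=(9.359)
t=1.400: state=(9.561)
t=1.600: state=(9.745)
t=1.800: state=(9.910)
t=2.000: state=(10.059)
t=2.200: state=(10.192)
t=2.400: state=(10.311)
t=2.600: state=(10.416)
t=2.800: state=(10.510)
t=3.000: state=(10.593)
t=3.200: state=(10.666)
t=3.400: state=(10.731)
t=3.600: state=(10.788)
t=3.800: state=(10.838)
t=4.000: state=(10.882)
t=4.160: state=(10.913)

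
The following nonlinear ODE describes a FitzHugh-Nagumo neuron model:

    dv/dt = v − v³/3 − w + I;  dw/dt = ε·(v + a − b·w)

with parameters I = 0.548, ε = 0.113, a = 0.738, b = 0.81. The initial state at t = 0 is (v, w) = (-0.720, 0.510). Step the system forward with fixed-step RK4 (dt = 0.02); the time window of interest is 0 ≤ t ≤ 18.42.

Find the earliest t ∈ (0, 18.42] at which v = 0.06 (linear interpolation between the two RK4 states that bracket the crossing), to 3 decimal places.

t = 15.159

t=0.000: state=(-0.720, 0.510)
step 1 (dt=0.02): k1=(-0.558, -0.045), k2=(-0.560, -0.045), k3=(-0.560, -0.045), k4=(-0.562, -0.046); state += dt/6·(k1+2k2+2k3+k4)
t=0.020: state=(-0.731, 0.509)
t=0.040: state=(-0.742, 0.508)
t=0.060: state=(-0.754, 0.507)
continuing one RK4 step at a time; state shown every 50 steps (Δt=1):
t=1.000: state=(-1.288, 0.435)
t=2.000: state=(-1.546, 0.320)
t=3.000: state=(-1.553, 0.204)
t=4.000: state=(-1.496, 0.101)
t=5.000: state=(-1.425, 0.014)
t=6.000: state=(-1.350, -0.058)
t=7.000: state=(-1.274, -0.114)
t=8.000: state=(-1.195, -0.158)
t=9.000: state=(-1.113, -0.189)
t=10.000: state=(-1.027, -0.208)
t=11.000: state=(-0.931, -0.216)
t=12.000: state=(-0.819, -0.212)
t=13.000: state=(-0.675, -0.195)
t=14.000: state=(-0.457, -0.160)
t=15.000: state=(-0.042, -0.096)
t=15.140: state=(0.047, -0.083)
next step: t=15.160: state=(0.061, -0.081) — v has crossed 0.06
linear interpolation between t=15.140 (0.04699) and t=15.160 (0.06066) → t≈15.159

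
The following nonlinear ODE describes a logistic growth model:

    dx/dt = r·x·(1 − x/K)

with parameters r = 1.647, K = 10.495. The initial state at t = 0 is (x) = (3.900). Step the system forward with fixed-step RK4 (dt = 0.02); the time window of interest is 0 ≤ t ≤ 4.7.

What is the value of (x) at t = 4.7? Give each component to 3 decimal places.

t=0.000: state=(3.900)
step 1 (dt=0.02): k1=(4.036), k2=(4.053), k3=(4.053), k4=(4.070); state += dt/6·(k1+2k2+2k3+k4)
t=0.020: state=(3.981)
t=0.040: state=(4.063)
t=0.060: state=(4.145)
continuing one RK4 step at a time; state shown every 10 steps (Δt=0.2):
t=0.200: state=(4.735)
t=0.400: state=(5.597)
t=0.600: state=(6.441)
t=0.800: state=(7.224)
t=1.000: state=(7.916)
t=1.200: state=(8.503)
t=1.400: state=(8.981)
t=1.600: state=(9.360)
t=1.800: state=(9.653)
t=2.000: state=(9.875)
t=2.200: state=(10.042)
t=2.400: state=(10.165)
t=2.600: state=(10.255)
t=2.800: state=(10.322)
t=3.000: state=(10.370)
t=3.200: state=(10.405)
t=3.400: state=(10.430)
t=3.600: state=(10.448)
t=3.800: state=(10.461)
t=4.000: state=(10.471)
t=4.200: state=(10.477)
t=4.400: state=(10.482)
t=4.600: state=(10.486)
t=4.700: state=(10.487)

(x) = (10.487)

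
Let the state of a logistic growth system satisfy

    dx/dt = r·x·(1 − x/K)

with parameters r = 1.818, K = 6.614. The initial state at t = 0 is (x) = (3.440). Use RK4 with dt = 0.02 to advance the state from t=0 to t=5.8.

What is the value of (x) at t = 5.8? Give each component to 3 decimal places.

(x) = (6.614)

t=0.000: state=(3.440)
step 1 (dt=0.02): k1=(3.001), k2=(2.999), k3=(2.999), k4=(2.996); state += dt/6·(k1+2k2+2k3+k4)
t=0.020: state=(3.500)
t=0.040: state=(3.560)
t=0.060: state=(3.620)
continuing one RK4 step at a time; state shown every 10 steps (Δt=0.2):
t=0.200: state=(4.029)
t=0.400: state=(4.574)
t=0.600: state=(5.049)
t=0.800: state=(5.441)
t=1.000: state=(5.752)
t=1.200: state=(5.990)
t=1.400: state=(6.168)
t=1.600: state=(6.297)
t=1.800: state=(6.390)
t=2.000: state=(6.457)
t=2.200: state=(6.504)
t=2.400: state=(6.537)
t=2.600: state=(6.560)
t=2.800: state=(6.577)
t=3.000: state=(6.588)
t=3.200: state=(6.596)
t=3.400: state=(6.601)
t=3.600: state=(6.605)
t=3.800: state=(6.608)
t=4.000: state=(6.610)
t=4.200: state=(6.611)
t=4.400: state=(6.612)
t=4.600: state=(6.613)
t=4.800: state=(6.613)
t=5.000: state=(6.613)
t=5.200: state=(6.614)
t=5.400: state=(6.614)
t=5.600: state=(6.614)
t=5.800: state=(6.614)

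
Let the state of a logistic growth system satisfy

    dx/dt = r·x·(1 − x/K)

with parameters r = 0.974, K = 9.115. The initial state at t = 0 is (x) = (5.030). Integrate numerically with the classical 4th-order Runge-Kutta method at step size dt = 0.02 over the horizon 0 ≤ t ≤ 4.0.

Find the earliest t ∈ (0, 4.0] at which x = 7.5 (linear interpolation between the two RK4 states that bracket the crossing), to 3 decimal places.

t=0.000: state=(5.030)
step 1 (dt=0.02): k1=(2.196), k2=(2.193), k3=(2.193), k4=(2.191); state += dt/6·(k1+2k2+2k3+k4)
t=0.020: state=(5.074)
t=0.040: state=(5.118)
t=0.060: state=(5.161)
continuing one RK4 step at a time; state shown every 10 steps (Δt=0.2):
t=0.200: state=(5.463)
t=0.400: state=(5.880)
t=0.600: state=(6.274)
t=0.800: state=(6.641)
t=1.000: state=(6.976)
t=1.200: state=(7.278)
t=1.360: state=(7.496)
next step: t=1.380: state=(7.522) — x has crossed 7.5
linear interpolation between t=1.360 (7.49624) and t=1.380 (7.52201) → t≈1.363

t = 1.363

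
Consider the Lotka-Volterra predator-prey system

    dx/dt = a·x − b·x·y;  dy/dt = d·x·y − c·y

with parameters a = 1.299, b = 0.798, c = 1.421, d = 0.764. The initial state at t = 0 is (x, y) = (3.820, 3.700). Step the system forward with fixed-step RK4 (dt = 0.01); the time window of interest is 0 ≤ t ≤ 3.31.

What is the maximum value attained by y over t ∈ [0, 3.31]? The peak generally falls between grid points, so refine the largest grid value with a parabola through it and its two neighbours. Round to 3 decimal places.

t=0.000: state=(3.820, 3.700)
step 1 (dt=0.01): k1=(-6.317, 5.541), k2=(-6.348, 5.492), k3=(-6.347, 5.491), k4=(-6.376, 5.441); state += dt/6·(k1+2k2+2k3+k4)
t=0.010: state=(3.757, 3.755)
t=0.020: state=(3.693, 3.809)
t=0.030: state=(3.628, 3.862)
continuing one RK4 step at a time; state shown every 20 steps (Δt=0.2):
t=0.200: state=(2.548, 4.524)
t=0.400: state=(1.575, 4.640)
t=0.600: state=(1.002, 4.234)
t=0.800: state=(0.693, 3.618)
t=1.000: state=(0.531, 2.986)
t=1.200: state=(0.448, 2.420)
t=1.400: state=(0.410, 1.944)
t=1.600: state=(0.403, 1.556)
t=1.800: state=(0.418, 1.247)
t=2.000: state=(0.453, 1.003)
t=2.200: state=(0.509, 0.812)
t=2.400: state=(0.587, 0.664)
t=2.600: state=(0.691, 0.551)
t=2.800: state=(0.826, 0.465)
t=3.000: state=(1.000, 0.403)
t=3.200: state=(1.221, 0.359)
t=3.310: state=(1.366, 0.342)
largest grid value and its neighbours: y(0.320)=4.67501, y(0.330)=4.67607, y(0.340)=4.67550
parabola through these three points peaks at t≈0.332 with y≈4.67609

max y = 4.676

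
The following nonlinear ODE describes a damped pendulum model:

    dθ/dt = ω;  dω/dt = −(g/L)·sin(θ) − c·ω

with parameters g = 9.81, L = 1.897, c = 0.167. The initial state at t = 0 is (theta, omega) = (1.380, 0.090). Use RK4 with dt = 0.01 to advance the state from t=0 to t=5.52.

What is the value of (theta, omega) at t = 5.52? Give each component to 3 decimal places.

(theta, omega) = (0.422, 1.566)

t=0.000: state=(1.380, 0.090)
step 1 (dt=0.01): k1=(0.090, -5.093), k2=(0.065, -5.089), k3=(0.065, -5.089), k4=(0.039, -5.085); state += dt/6·(k1+2k2+2k3+k4)
t=0.010: state=(1.381, 0.039)
t=0.020: state=(1.381, -0.012)
t=0.030: state=(1.380, -0.062)
continuing one RK4 step at a time; state shown every 20 steps (Δt=0.2):
t=0.200: state=(1.298, -0.906)
t=0.400: state=(1.023, -1.812)
t=0.600: state=(0.588, -2.487)
t=0.800: state=(0.058, -2.727)
t=1.000: state=(-0.466, -2.427)
t=1.200: state=(-0.885, -1.705)
t=1.400: state=(-1.135, -0.782)
t=1.600: state=(-1.195, 0.185)
t=1.800: state=(-1.064, 1.104)
t=2.000: state=(-0.763, 1.878)
t=2.200: state=(-0.334, 2.348)
t=2.400: state=(0.146, 2.364)
t=2.600: state=(0.581, 1.919)
t=2.800: state=(0.893, 1.165)
t=3.000: state=(1.039, 0.283)
t=3.200: state=(1.006, -0.602)
t=3.400: state=(0.804, -1.389)
t=3.600: state=(0.465, -1.950)
t=3.800: state=(0.049, -2.145)
t=4.000: state=(-0.364, -1.911)
t=4.200: state=(-0.692, -1.329)
t=4.400: state=(-0.883, -0.556)
t=4.600: state=(-0.911, 0.266)
t=4.800: state=(-0.780, 1.026)
t=5.000: state=(-0.513, 1.611)
t=5.200: state=(-0.156, 1.894)
t=5.400: state=(0.219, 1.797)
t=5.520: state=(0.422, 1.566)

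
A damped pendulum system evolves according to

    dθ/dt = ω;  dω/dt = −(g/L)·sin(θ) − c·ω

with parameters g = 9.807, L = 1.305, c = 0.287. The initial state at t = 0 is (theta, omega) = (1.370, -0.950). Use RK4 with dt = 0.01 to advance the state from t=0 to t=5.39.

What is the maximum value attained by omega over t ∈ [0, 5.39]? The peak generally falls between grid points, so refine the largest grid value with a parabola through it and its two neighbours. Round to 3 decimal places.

max omega = 2.784

t=0.000: state=(1.370, -0.950)
step 1 (dt=0.01): k1=(-0.950, -7.091), k2=(-0.985, -7.074), k3=(-0.985, -7.074), k4=(-1.021, -7.056); state += dt/6·(k1+2k2+2k3+k4)
t=0.010: state=(1.360, -1.021)
t=0.020: state=(1.350, -1.091)
t=0.030: state=(1.338, -1.161)
continuing one RK4 step at a time; state shown every 20 steps (Δt=0.2):
t=0.200: state=(1.044, -2.266)
t=0.400: state=(0.492, -3.154)
t=0.600: state=(-0.161, -3.211)
t=0.800: state=(-0.733, -2.388)
t=1.000: state=(-1.085, -1.088)
t=1.200: state=(-1.162, 0.304)
t=1.400: state=(-0.971, 1.578)
t=1.600: state=(-0.554, 2.506)
t=1.800: state=(-0.013, 2.772)
t=2.000: state=(0.501, 2.252)
t=2.200: state=(0.852, 1.195)
t=2.400: state=(0.968, -0.043)
t=2.600: state=(0.840, -1.204)
t=2.800: state=(0.506, -2.058)
t=3.000: state=(0.055, -2.348)
t=3.200: state=(-0.387, -1.965)
t=3.400: state=(-0.698, -1.084)
t=3.600: state=(-0.808, -0.006)
t=3.800: state=(-0.704, 1.013)
t=4.000: state=(-0.421, 1.747)
t=4.200: state=(-0.039, 1.984)
t=4.400: state=(0.333, 1.649)
t=4.600: state=(0.592, 0.889)
t=4.800: state=(0.677, -0.045)
t=5.000: state=(0.578, -0.917)
t=5.200: state=(0.329, -1.516)
t=5.390: state=(0.019, -1.676)
largest grid value and its neighbours: omega(1.760)=2.78331, omega(1.770)=2.78359, omega(1.780)=2.78180
parabola through these three points peaks at t≈1.766 with omega≈2.78373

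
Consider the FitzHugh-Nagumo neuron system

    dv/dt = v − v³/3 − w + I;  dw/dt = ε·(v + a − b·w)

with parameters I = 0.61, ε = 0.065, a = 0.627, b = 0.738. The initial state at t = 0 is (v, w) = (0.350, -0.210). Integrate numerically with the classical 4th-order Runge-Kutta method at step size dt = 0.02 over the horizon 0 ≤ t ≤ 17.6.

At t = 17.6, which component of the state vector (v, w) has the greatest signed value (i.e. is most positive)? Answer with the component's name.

t=0.000: state=(0.350, -0.210)
step 1 (dt=0.02): k1=(1.156, 0.074), k2=(1.165, 0.074), k3=(1.165, 0.074), k4=(1.174, 0.075); state += dt/6·(k1+2k2+2k3+k4)
t=0.020: state=(0.373, -0.209)
t=0.040: state=(0.397, -0.207)
t=0.060: state=(0.421, -0.205)
continuing one RK4 step at a time; state shown every 50 steps (Δt=1):
t=1.000: state=(1.635, -0.096)
t=2.000: state=(1.951, 0.067)
t=3.000: state=(1.919, 0.227)
t=4.000: state=(1.863, 0.376)
t=5.000: state=(1.805, 0.514)
t=6.000: state=(1.745, 0.643)
t=7.000: state=(1.685, 0.761)
t=8.000: state=(1.623, 0.870)
t=9.000: state=(1.559, 0.970)
t=10.000: state=(1.493, 1.062)
t=11.000: state=(1.423, 1.144)
t=12.000: state=(1.349, 1.218)
t=13.000: state=(1.268, 1.284)
t=14.000: state=(1.176, 1.341)
t=15.000: state=(1.069, 1.390)
t=16.000: state=(0.935, 1.428)
t=17.000: state=(0.744, 1.455)
t=17.600: state=(0.573, 1.463)
compare at T: v=0.573, w=1.463

largest component: w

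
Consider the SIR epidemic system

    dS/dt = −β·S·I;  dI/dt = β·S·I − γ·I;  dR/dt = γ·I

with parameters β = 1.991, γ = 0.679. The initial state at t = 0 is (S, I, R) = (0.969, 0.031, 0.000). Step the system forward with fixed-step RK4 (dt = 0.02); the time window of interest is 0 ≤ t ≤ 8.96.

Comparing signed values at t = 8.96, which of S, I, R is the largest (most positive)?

largest component: R

t=0.000: state=(0.969, 0.031, 0.000)
step 1 (dt=0.02): k1=(-0.060, 0.039, 0.021), k2=(-0.061, 0.039, 0.021), k3=(-0.061, 0.039, 0.021), k4=(-0.061, 0.040, 0.022); state += dt/6·(k1+2k2+2k3+k4)
t=0.020: state=(0.968, 0.032, 0.000)
t=0.040: state=(0.967, 0.033, 0.001)
t=0.060: state=(0.965, 0.033, 0.001)
continuing one RK4 step at a time; state shown every 25 steps (Δt=0.5):
t=0.500: state=(0.929, 0.057, 0.015)
t=1.000: state=(0.861, 0.099, 0.040)
t=1.500: state=(0.758, 0.158, 0.084)
t=2.000: state=(0.626, 0.225, 0.149)
t=2.500: state=(0.487, 0.278, 0.235)
t=3.000: state=(0.364, 0.302, 0.334)
t=3.500: state=(0.270, 0.294, 0.436)
t=4.000: state=(0.204, 0.265, 0.532)
t=4.500: state=(0.160, 0.225, 0.615)
t=5.000: state=(0.130, 0.185, 0.685)
t=5.500: state=(0.110, 0.149, 0.741)
t=6.000: state=(0.097, 0.117, 0.786)
t=6.500: state=(0.087, 0.091, 0.821)
t=7.000: state=(0.080, 0.071, 0.849)
t=7.500: state=(0.076, 0.054, 0.870)
t=8.000: state=(0.072, 0.042, 0.886)
t=8.500: state=(0.070, 0.032, 0.899)
t=8.960: state=(0.068, 0.025, 0.907)
compare at T: S=0.068, I=0.025, R=0.907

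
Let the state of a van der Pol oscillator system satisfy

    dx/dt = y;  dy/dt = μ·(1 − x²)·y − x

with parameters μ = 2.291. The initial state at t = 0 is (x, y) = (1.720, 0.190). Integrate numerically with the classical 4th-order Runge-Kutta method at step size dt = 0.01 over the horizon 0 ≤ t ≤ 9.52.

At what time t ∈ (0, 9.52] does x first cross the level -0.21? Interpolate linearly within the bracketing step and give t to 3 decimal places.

t = 2.442

t=0.000: state=(1.720, 0.190)
step 1 (dt=0.01): k1=(0.190, -2.572), k2=(0.177, -2.517), k3=(0.177, -2.518), k4=(0.165, -2.464); state += dt/6·(k1+2k2+2k3+k4)
t=0.010: state=(1.722, 0.165)
t=0.020: state=(1.723, 0.141)
t=0.030: state=(1.725, 0.118)
continuing one RK4 step at a time; state shown every 50 steps (Δt=0.5):
t=0.500: state=(1.642, -0.332)
t=1.000: state=(1.440, -0.470)
t=1.500: state=(1.160, -0.677)
t=2.000: state=(0.703, -1.275)
t=2.440: state=(-0.203, -3.220)
next step: t=2.450: state=(-0.235, -3.288) — x has crossed -0.21
linear interpolation between t=2.440 (-0.20274) and t=2.450 (-0.23528) → t≈2.442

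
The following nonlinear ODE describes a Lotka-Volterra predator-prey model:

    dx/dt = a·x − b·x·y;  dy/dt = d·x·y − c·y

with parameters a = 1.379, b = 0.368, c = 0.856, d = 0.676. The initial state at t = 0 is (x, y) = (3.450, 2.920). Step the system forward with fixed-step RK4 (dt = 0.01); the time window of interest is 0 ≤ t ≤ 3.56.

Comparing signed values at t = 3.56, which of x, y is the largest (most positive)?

largest component: y

t=0.000: state=(3.450, 2.920)
step 1 (dt=0.01): k1=(1.050, 4.311), k2=(1.025, 4.353), k3=(1.024, 4.353), k4=(0.998, 4.395); state += dt/6·(k1+2k2+2k3+k4)
t=0.010: state=(3.460, 2.964)
t=0.020: state=(3.470, 3.008)
t=0.030: state=(3.479, 3.053)
continuing one RK4 step at a time; state shown every 20 steps (Δt=0.2):
t=0.200: state=(3.537, 3.958)
t=0.400: state=(3.318, 5.321)
t=0.600: state=(2.797, 6.797)
t=0.800: state=(2.132, 7.996)
t=1.000: state=(1.519, 8.612)
t=1.200: state=(1.058, 8.622)
t=1.400: state=(0.749, 8.196)
t=1.600: state=(0.553, 7.534)
t=1.800: state=(0.430, 6.780)
t=2.000: state=(0.354, 6.022)
t=2.200: state=(0.307, 5.305)
t=2.400: state=(0.281, 4.650)
t=2.600: state=(0.269, 4.066)
t=2.800: state=(0.267, 3.552)
t=3.000: state=(0.276, 3.105)
t=3.200: state=(0.293, 2.719)
t=3.400: state=(0.321, 2.388)
t=3.560: state=(0.350, 2.159)
compare at T: x=0.350, y=2.159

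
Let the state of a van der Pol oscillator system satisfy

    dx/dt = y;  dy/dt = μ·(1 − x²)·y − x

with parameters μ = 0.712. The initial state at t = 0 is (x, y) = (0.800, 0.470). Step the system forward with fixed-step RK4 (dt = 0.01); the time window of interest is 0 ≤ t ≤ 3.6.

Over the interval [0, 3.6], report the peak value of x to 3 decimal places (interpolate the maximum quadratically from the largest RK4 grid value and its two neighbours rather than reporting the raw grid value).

max x = 0.937

t=0.000: state=(0.800, 0.470)
step 1 (dt=0.01): k1=(0.470, -0.680), k2=(0.467, -0.684), k3=(0.467, -0.684), k4=(0.463, -0.688); state += dt/6·(k1+2k2+2k3+k4)
t=0.010: state=(0.805, 0.463)
t=0.020: state=(0.809, 0.456)
t=0.030: state=(0.814, 0.449)
continuing one RK4 step at a time; state shown every 20 steps (Δt=0.2):
t=0.200: state=(0.879, 0.318)
t=0.400: state=(0.926, 0.143)
t=0.600: state=(0.936, -0.043)
t=0.800: state=(0.909, -0.231)
t=1.000: state=(0.844, -0.417)
t=1.200: state=(0.742, -0.603)
t=1.400: state=(0.602, -0.793)
t=1.600: state=(0.424, -0.989)
t=1.800: state=(0.206, -1.192)
t=2.000: state=(-0.052, -1.390)
t=2.200: state=(-0.347, -1.551)
t=2.400: state=(-0.666, -1.616)
t=2.600: state=(-0.983, -1.521)
t=2.800: state=(-1.262, -1.243)
t=3.000: state=(-1.472, -0.838)
t=3.200: state=(-1.596, -0.410)
t=3.400: state=(-1.639, -0.035)
t=3.600: state=(-1.615, 0.263)
largest grid value and its neighbours: x(0.540)=0.93676, x(0.550)=0.93685, x(0.560)=0.93684
parabola through these three points peaks at t≈0.555 with x≈0.93686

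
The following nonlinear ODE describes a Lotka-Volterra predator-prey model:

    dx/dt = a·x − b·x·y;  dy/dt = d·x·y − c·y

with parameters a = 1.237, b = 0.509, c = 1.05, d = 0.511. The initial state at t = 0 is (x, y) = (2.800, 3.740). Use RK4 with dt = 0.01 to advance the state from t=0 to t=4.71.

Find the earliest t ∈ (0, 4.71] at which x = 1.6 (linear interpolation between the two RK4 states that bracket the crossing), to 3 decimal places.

t=0.000: state=(2.800, 3.740)
step 1 (dt=0.01): k1=(-1.867, 1.424), k2=(-1.871, 1.409), k3=(-1.870, 1.409), k4=(-1.874, 1.394); state += dt/6·(k1+2k2+2k3+k4)
t=0.010: state=(2.781, 3.754)
t=0.020: state=(2.763, 3.768)
t=0.030: state=(2.744, 3.781)
continuing one RK4 step at a time; state shown every 20 steps (Δt=0.2):
t=0.200: state=(2.421, 3.959)
t=0.400: state=(2.061, 4.033)
t=0.600: state=(1.755, 3.971)
t=0.720: state=(1.601, 3.880)
next step: t=0.730: state=(1.590, 3.871) — x has crossed 1.6
linear interpolation between t=0.720 (1.60126) and t=0.730 (1.58953) → t≈0.721

t = 0.721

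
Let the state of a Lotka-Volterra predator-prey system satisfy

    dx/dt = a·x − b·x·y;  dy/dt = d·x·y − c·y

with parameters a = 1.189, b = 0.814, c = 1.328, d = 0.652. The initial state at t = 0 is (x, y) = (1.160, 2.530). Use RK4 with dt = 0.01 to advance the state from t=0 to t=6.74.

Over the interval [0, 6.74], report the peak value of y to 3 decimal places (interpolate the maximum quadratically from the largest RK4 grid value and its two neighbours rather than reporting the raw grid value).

t=0.000: state=(1.160, 2.530)
step 1 (dt=0.01): k1=(-1.010, -1.446), k2=(-0.998, -1.451), k3=(-0.999, -1.450), k4=(-0.987, -1.454); state += dt/6·(k1+2k2+2k3+k4)
t=0.010: state=(1.150, 2.515)
t=0.020: state=(1.140, 2.501)
t=0.030: state=(1.131, 2.486)
continuing one RK4 step at a time; state shown every 25 steps (Δt=0.25):
t=0.250: state=(0.969, 2.156)
t=0.500: state=(0.873, 1.796)
t=0.750: state=(0.843, 1.481)
t=1.000: state=(0.863, 1.220)
t=1.250: state=(0.926, 1.012)
t=1.500: state=(1.033, 0.851)
t=1.750: state=(1.184, 0.731)
t=2.000: state=(1.386, 0.647)
t=2.250: state=(1.646, 0.593)
t=2.500: state=(1.969, 0.571)
t=2.750: state=(2.358, 0.582)
t=3.000: state=(2.806, 0.636)
t=3.250: state=(3.285, 0.750)
t=3.500: state=(3.725, 0.954)
t=3.750: state=(4.002, 1.289)
t=4.000: state=(3.953, 1.778)
t=4.250: state=(3.495, 2.353)
t=4.500: state=(2.769, 2.818)
t=4.750: state=(2.053, 2.990)
t=5.000: state=(1.517, 2.862)
t=5.250: state=(1.175, 2.551)
t=5.500: state=(0.977, 2.178)
t=5.750: state=(0.877, 1.816)
t=6.000: state=(0.843, 1.498)
t=6.250: state=(0.861, 1.234)
t=6.500: state=(0.922, 1.023)
t=6.740: state=(1.020, 0.865)
largest grid value and its neighbours: y(4.750)=2.99020, y(4.760)=2.99027, y(4.770)=2.98984
parabola through these three points peaks at t≈4.756 with y≈2.99030

max y = 2.990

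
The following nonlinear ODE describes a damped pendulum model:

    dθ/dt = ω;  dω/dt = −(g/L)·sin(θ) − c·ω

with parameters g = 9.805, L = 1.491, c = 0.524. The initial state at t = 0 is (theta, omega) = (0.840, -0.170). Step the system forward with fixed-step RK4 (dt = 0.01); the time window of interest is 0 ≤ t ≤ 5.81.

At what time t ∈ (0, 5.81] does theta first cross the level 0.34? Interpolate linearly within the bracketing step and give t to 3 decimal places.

t=0.000: state=(0.840, -0.170)
step 1 (dt=0.01): k1=(-0.170, -4.808), k2=(-0.194, -4.791), k3=(-0.194, -4.791), k4=(-0.218, -4.774); state += dt/6·(k1+2k2+2k3+k4)
t=0.010: state=(0.838, -0.218)
t=0.020: state=(0.836, -0.265)
t=0.030: state=(0.833, -0.313)
continuing one RK4 step at a time; state shown every 20 steps (Δt=0.2):
t=0.200: state=(0.715, -1.041)
t=0.400: state=(0.443, -1.626)
t=0.460: state=(0.342, -1.724)
next step: t=0.470: state=(0.325, -1.737) — theta has crossed 0.34
linear interpolation between t=0.460 (0.34211) and t=0.470 (0.32481) → t≈0.461

t = 0.461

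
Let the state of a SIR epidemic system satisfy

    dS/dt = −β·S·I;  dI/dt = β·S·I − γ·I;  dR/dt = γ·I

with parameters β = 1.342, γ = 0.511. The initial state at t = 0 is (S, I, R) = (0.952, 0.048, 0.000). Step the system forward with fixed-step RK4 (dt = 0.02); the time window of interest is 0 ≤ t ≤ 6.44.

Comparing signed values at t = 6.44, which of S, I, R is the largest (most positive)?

largest component: R

t=0.000: state=(0.952, 0.048, 0.000)
step 1 (dt=0.02): k1=(-0.061, 0.037, 0.025), k2=(-0.062, 0.037, 0.025), k3=(-0.062, 0.037, 0.025), k4=(-0.062, 0.037, 0.025); state += dt/6·(k1+2k2+2k3+k4)
t=0.020: state=(0.951, 0.049, 0.000)
t=0.040: state=(0.950, 0.049, 0.001)
t=0.060: state=(0.948, 0.050, 0.002)
continuing one RK4 step at a time; state shown every 25 steps (Δt=0.5):
t=0.500: state=(0.916, 0.070, 0.015)
t=1.000: state=(0.866, 0.098, 0.036)
t=1.500: state=(0.801, 0.133, 0.066)
t=2.000: state=(0.724, 0.172, 0.104)
t=2.500: state=(0.636, 0.210, 0.153)
t=3.000: state=(0.546, 0.242, 0.211)
t=3.500: state=(0.461, 0.263, 0.276)
t=4.000: state=(0.385, 0.270, 0.345)
t=4.500: state=(0.322, 0.265, 0.413)
t=5.000: state=(0.270, 0.250, 0.479)
t=5.500: state=(0.230, 0.229, 0.541)
t=6.000: state=(0.199, 0.205, 0.596)
t=6.440: state=(0.177, 0.183, 0.640)
compare at T: S=0.177, I=0.183, R=0.640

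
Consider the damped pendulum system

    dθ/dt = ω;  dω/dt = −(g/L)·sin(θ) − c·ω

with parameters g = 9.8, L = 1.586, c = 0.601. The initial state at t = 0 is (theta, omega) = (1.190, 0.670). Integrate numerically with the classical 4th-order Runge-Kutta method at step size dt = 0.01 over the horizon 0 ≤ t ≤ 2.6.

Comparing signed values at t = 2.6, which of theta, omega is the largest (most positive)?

largest component: omega

t=0.000: state=(1.190, 0.670)
step 1 (dt=0.01): k1=(0.670, -6.139), k2=(0.639, -6.128), k3=(0.639, -6.128), k4=(0.609, -6.117); state += dt/6·(k1+2k2+2k3+k4)
t=0.010: state=(1.196, 0.609)
t=0.020: state=(1.202, 0.548)
t=0.030: state=(1.207, 0.487)
continuing one RK4 step at a time; state shown every 10 steps (Δt=0.1):
t=0.100: state=(1.227, 0.069)
t=0.200: state=(1.205, -0.498)
t=0.300: state=(1.129, -1.021)
t=0.400: state=(1.003, -1.487)
t=0.500: state=(0.834, -1.877)
t=0.600: state=(0.630, -2.168)
t=0.700: state=(0.404, -2.338)
t=0.800: state=(0.167, -2.370)
t=0.900: state=(-0.065, -2.261)
t=1.000: state=(-0.280, -2.024)
t=1.100: state=(-0.467, -1.686)
t=1.200: state=(-0.615, -1.277)
t=1.300: state=(-0.721, -0.829)
t=1.400: state=(-0.781, -0.370)
t=1.500: state=(-0.795, 0.079)
t=1.600: state=(-0.766, 0.497)
t=1.700: state=(-0.697, 0.870)
t=1.800: state=(-0.594, 1.181)
t=1.900: state=(-0.463, 1.415)
t=2.000: state=(-0.314, 1.560)
t=2.100: state=(-0.155, 1.608)
t=2.200: state=(0.004, 1.558)
t=2.300: state=(0.154, 1.419)
t=2.400: state=(0.286, 1.204)
t=2.500: state=(0.393, 0.933)
t=2.600: state=(0.471, 0.626)
compare at T: theta=0.471, omega=0.626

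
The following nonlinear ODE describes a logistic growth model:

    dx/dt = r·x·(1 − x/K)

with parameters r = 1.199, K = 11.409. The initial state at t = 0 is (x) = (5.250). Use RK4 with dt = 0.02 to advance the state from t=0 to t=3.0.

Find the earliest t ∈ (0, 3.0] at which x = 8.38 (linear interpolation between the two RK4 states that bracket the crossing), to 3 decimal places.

t = 0.982

t=0.000: state=(5.250)
step 1 (dt=0.02): k1=(3.398), k2=(3.401), k3=(3.401), k4=(3.404); state += dt/6·(k1+2k2+2k3+k4)
t=0.020: state=(5.318)
t=0.040: state=(5.386)
t=0.060: state=(5.454)
continuing one RK4 step at a time; state shown every 5 steps (Δt=0.1):
t=0.100: state=(5.591)
t=0.200: state=(5.933)
t=0.300: state=(6.273)
t=0.400: state=(6.609)
t=0.500: state=(6.939)
t=0.600: state=(7.261)
t=0.700: state=(7.572)
t=0.800: state=(7.871)
t=0.900: state=(8.157)
t=0.980: state=(8.375)
next step: t=1.000: state=(8.428) — x has crossed 8.38
linear interpolation between t=0.980 (8.37492) and t=1.000 (8.42803) → t≈0.982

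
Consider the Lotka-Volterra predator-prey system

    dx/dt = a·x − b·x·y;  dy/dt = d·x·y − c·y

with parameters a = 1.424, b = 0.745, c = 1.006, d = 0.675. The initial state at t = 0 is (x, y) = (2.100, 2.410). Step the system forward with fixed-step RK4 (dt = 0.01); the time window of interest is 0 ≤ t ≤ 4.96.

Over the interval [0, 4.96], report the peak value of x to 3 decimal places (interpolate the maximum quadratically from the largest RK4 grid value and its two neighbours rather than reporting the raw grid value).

t=0.000: state=(2.100, 2.410)
step 1 (dt=0.01): k1=(-0.780, 0.992), k2=(-0.786, 0.987), k3=(-0.786, 0.987), k4=(-0.793, 0.983); state += dt/6·(k1+2k2+2k3+k4)
t=0.010: state=(2.092, 2.420)
t=0.020: state=(2.084, 2.430)
t=0.030: state=(2.076, 2.439)
continuing one RK4 step at a time; state shown every 20 steps (Δt=0.2):
t=0.200: state=(1.923, 2.587)
t=0.400: state=(1.722, 2.706)
t=0.600: state=(1.523, 2.754)
t=0.800: state=(1.344, 2.732)
t=1.000: state=(1.196, 2.651)
t=1.200: state=(1.081, 2.527)
t=1.400: state=(0.997, 2.377)
t=1.600: state=(0.941, 2.215)
t=1.800: state=(0.911, 2.052)
t=2.000: state=(0.902, 1.896)
t=2.200: state=(0.914, 1.752)
t=2.400: state=(0.945, 1.624)
t=2.600: state=(0.995, 1.514)
t=2.800: state=(1.063, 1.422)
t=3.000: state=(1.150, 1.350)
t=3.200: state=(1.256, 1.298)
t=3.400: state=(1.379, 1.268)
t=3.600: state=(1.519, 1.261)
t=3.800: state=(1.672, 1.279)
t=4.000: state=(1.832, 1.325)
t=4.200: state=(1.989, 1.402)
t=4.400: state=(2.128, 1.515)
t=4.600: state=(2.234, 1.663)
t=4.800: state=(2.288, 1.847)
t=4.960: state=(2.283, 2.013)
largest grid value and its neighbours: x(4.850)=2.29099, x(4.860)=2.29114, x(4.870)=2.29111
parabola through these three points peaks at t≈4.863 with x≈2.29115

max x = 2.291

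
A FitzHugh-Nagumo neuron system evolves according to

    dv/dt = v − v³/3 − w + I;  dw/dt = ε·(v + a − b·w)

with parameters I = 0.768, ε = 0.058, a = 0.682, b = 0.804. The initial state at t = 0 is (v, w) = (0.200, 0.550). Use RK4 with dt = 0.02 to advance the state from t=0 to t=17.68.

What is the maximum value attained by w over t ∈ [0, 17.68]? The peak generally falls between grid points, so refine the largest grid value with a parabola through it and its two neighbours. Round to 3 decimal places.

t=0.000: state=(0.200, 0.550)
step 1 (dt=0.02): k1=(0.415, 0.026), k2=(0.419, 0.026), k3=(0.419, 0.026), k4=(0.423, 0.026); state += dt/6·(k1+2k2+2k3+k4)
t=0.020: state=(0.208, 0.551)
t=0.040: state=(0.217, 0.551)
t=0.060: state=(0.226, 0.552)
continuing one RK4 step at a time; state shown every 50 steps (Δt=1):
t=1.000: state=(0.825, 0.591)
t=2.000: state=(1.531, 0.671)
t=3.000: state=(1.715, 0.773)
t=4.000: state=(1.698, 0.874)
t=5.000: state=(1.652, 0.968)
t=6.000: state=(1.600, 1.054)
t=7.000: state=(1.547, 1.134)
t=8.000: state=(1.493, 1.207)
t=9.000: state=(1.437, 1.274)
t=10.000: state=(1.378, 1.334)
t=11.000: state=(1.316, 1.388)
t=12.000: state=(1.249, 1.436)
t=13.000: state=(1.177, 1.478)
t=14.000: state=(1.094, 1.514)
t=15.000: state=(0.997, 1.543)
t=16.000: state=(0.872, 1.565)
t=17.000: state=(0.691, 1.577)
t=17.680: state=(0.500, 1.577)
largest grid value and its neighbours: w(17.380)=1.57782, w(17.400)=1.57783, w(17.420)=1.57783
parabola through these three points peaks at t≈17.409 with w≈1.57783

max w = 1.578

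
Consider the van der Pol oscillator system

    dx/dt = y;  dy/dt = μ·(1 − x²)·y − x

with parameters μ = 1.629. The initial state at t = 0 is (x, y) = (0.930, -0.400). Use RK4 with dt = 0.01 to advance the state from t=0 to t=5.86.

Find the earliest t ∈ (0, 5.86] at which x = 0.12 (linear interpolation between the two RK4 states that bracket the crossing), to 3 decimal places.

t = 0.840

t=0.000: state=(0.930, -0.400)
step 1 (dt=0.01): k1=(-0.400, -1.018), k2=(-0.405, -1.020), k3=(-0.405, -1.020), k4=(-0.410, -1.021); state += dt/6·(k1+2k2+2k3+k4)
t=0.010: state=(0.926, -0.410)
t=0.020: state=(0.922, -0.420)
t=0.030: state=(0.918, -0.431)
continuing one RK4 step at a time; state shown every 20 steps (Δt=0.2):
t=0.200: state=(0.829, -0.614)
t=0.400: state=(0.682, -0.868)
t=0.600: state=(0.476, -1.207)
t=0.800: state=(0.190, -1.687)
t=0.830: state=(0.138, -1.774)
next step: t=0.840: state=(0.120, -1.804) — x has crossed 0.12
linear interpolation between t=0.830 (0.13784) and t=0.840 (0.11996) → t≈0.840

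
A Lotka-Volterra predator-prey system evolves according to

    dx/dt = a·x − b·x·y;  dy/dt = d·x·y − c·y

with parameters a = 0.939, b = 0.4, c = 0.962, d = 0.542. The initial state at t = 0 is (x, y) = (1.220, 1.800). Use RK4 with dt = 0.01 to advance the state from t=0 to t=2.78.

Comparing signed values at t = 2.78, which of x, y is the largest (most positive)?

largest component: x

t=0.000: state=(1.220, 1.800)
step 1 (dt=0.01): k1=(0.267, -0.541), k2=(0.269, -0.539), k3=(0.269, -0.539), k4=(0.270, -0.537); state += dt/6·(k1+2k2+2k3+k4)
t=0.010: state=(1.223, 1.795)
t=0.020: state=(1.225, 1.789)
t=0.030: state=(1.228, 1.784)
continuing one RK4 step at a time; state shown every 10 steps (Δt=0.1):
t=0.100: state=(1.248, 1.748)
t=0.200: state=(1.280, 1.700)
t=0.300: state=(1.315, 1.657)
t=0.400: state=(1.353, 1.618)
t=0.500: state=(1.394, 1.583)
t=0.600: state=(1.438, 1.552)
t=0.700: state=(1.485, 1.526)
t=0.800: state=(1.535, 1.504)
t=0.900: state=(1.589, 1.487)
t=1.000: state=(1.645, 1.474)
t=1.100: state=(1.703, 1.466)
t=1.200: state=(1.765, 1.463)
t=1.300: state=(1.828, 1.465)
t=1.400: state=(1.894, 1.471)
t=1.500: state=(1.961, 1.484)
t=1.600: state=(2.029, 1.501)
t=1.700: state=(2.098, 1.525)
t=1.800: state=(2.167, 1.555)
t=1.900: state=(2.235, 1.591)
t=2.000: state=(2.302, 1.634)
t=2.100: state=(2.366, 1.685)
t=2.200: state=(2.427, 1.742)
t=2.300: state=(2.483, 1.808)
t=2.400: state=(2.534, 1.881)
t=2.500: state=(2.577, 1.963)
t=2.600: state=(2.613, 2.052)
t=2.700: state=(2.639, 2.149)
t=2.780: state=(2.652, 2.232)
compare at T: x=2.652, y=2.232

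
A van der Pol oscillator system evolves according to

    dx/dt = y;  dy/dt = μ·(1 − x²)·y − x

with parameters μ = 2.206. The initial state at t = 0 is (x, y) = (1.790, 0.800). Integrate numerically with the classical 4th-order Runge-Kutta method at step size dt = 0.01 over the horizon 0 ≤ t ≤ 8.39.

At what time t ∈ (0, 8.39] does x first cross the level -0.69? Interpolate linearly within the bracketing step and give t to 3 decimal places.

t = 3.039

t=0.000: state=(1.790, 0.800)
step 1 (dt=0.01): k1=(0.800, -5.680), k2=(0.772, -5.570), k3=(0.772, -5.572), k4=(0.744, -5.462); state += dt/6·(k1+2k2+2k3+k4)
t=0.010: state=(1.798, 0.744)
t=0.020: state=(1.805, 0.691)
t=0.030: state=(1.812, 0.639)
continuing one RK4 step at a time; state shown every 50 steps (Δt=0.5):
t=0.500: state=(1.819, -0.268)
t=1.000: state=(1.650, -0.388)
t=1.500: state=(1.432, -0.496)
t=2.000: state=(1.137, -0.715)
t=2.500: state=(0.649, -1.371)
t=3.000: state=(-0.539, -3.755)
t=3.030: state=(-0.654, -3.900)
next step: t=3.040: state=(-0.693, -3.940) — x has crossed -0.69
linear interpolation between t=3.030 (-0.65357) and t=3.040 (-0.69277) → t≈3.039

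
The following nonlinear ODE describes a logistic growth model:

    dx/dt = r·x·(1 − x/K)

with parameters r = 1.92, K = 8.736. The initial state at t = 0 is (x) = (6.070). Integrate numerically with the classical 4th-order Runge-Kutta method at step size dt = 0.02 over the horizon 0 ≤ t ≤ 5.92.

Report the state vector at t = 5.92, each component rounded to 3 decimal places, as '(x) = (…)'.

t=0.000: state=(6.070)
step 1 (dt=0.02): k1=(3.557), k2=(3.530), k3=(3.530), k4=(3.503); state += dt/6·(k1+2k2+2k3+k4)
t=0.020: state=(6.141)
t=0.040: state=(6.210)
t=0.060: state=(6.278)
continuing one RK4 step at a time; state shown every 10 steps (Δt=0.2):
t=0.200: state=(6.724)
t=0.400: state=(7.257)
t=0.600: state=(7.671)
t=0.800: state=(7.981)
t=1.000: state=(8.208)
t=1.200: state=(8.369)
t=1.400: state=(8.483)
t=1.600: state=(8.562)
t=1.800: state=(8.617)
t=2.000: state=(8.654)
t=2.200: state=(8.680)
t=2.400: state=(8.698)
t=2.600: state=(8.710)
t=2.800: state=(8.718)
t=3.000: state=(8.724)
t=3.200: state=(8.728)
t=3.400: state=(8.730)
t=3.600: state=(8.732)
t=3.800: state=(8.733)
t=4.000: state=(8.734)
t=4.200: state=(8.735)
t=4.400: state=(8.735)
t=4.600: state=(8.735)
t=4.800: state=(8.736)
t=5.000: state=(8.736)
t=5.200: state=(8.736)
t=5.400: state=(8.736)
t=5.600: state=(8.736)
t=5.800: state=(8.736)
t=5.920: state=(8.736)

(x) = (8.736)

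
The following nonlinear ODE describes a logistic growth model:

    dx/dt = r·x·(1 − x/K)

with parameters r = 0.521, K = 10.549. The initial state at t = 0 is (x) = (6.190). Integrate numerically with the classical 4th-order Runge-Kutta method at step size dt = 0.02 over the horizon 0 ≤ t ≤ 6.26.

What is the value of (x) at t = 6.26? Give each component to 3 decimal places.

(x) = (10.272)

t=0.000: state=(6.190)
step 1 (dt=0.02): k1=(1.333), k2=(1.331), k3=(1.331), k4=(1.330); state += dt/6·(k1+2k2+2k3+k4)
t=0.020: state=(6.217)
t=0.040: state=(6.243)
t=0.060: state=(6.270)
continuing one RK4 step at a time; state shown every 25 steps (Δt=0.5):
t=0.500: state=(6.838)
t=1.000: state=(7.438)
t=1.500: state=(7.978)
t=2.000: state=(8.450)
t=2.500: state=(8.854)
t=3.000: state=(9.193)
t=3.500: state=(9.472)
t=4.000: state=(9.699)
t=4.500: state=(9.882)
t=5.000: state=(10.027)
t=5.500: state=(10.142)
t=6.000: state=(10.233)
t=6.260: state=(10.272)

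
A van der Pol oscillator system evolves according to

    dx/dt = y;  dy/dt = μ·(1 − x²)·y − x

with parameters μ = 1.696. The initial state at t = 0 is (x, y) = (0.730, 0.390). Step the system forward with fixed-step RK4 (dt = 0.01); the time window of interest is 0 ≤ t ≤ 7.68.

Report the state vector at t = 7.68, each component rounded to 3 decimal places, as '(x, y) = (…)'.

(x, y) = (1.417, -0.611)

t=0.000: state=(0.730, 0.390)
step 1 (dt=0.01): k1=(0.390, -0.421), k2=(0.388, -0.427), k3=(0.388, -0.427), k4=(0.386, -0.432); state += dt/6·(k1+2k2+2k3+k4)
t=0.010: state=(0.734, 0.386)
t=0.020: state=(0.738, 0.381)
t=0.030: state=(0.742, 0.377)
continuing one RK4 step at a time; state shown every 25 steps (Δt=0.25):
t=0.250: state=(0.812, 0.253)
t=0.500: state=(0.852, 0.065)
t=0.750: state=(0.842, -0.153)
t=1.000: state=(0.774, -0.396)
t=1.250: state=(0.640, -0.688)
t=1.500: state=(0.421, -1.088)
t=1.750: state=(0.078, -1.692)
t=2.000: state=(-0.443, -2.486)
t=2.250: state=(-1.119, -2.695)
t=2.500: state=(-1.659, -1.468)
t=2.750: state=(-1.863, -0.293)
t=3.000: state=(-1.866, 0.187)
t=3.250: state=(-1.794, 0.360)
t=3.500: state=(-1.693, 0.445)
t=3.750: state=(-1.573, 0.515)
t=4.000: state=(-1.435, 0.595)
t=4.250: state=(-1.273, 0.705)
t=4.500: state=(-1.077, 0.872)
t=4.750: state=(-0.828, 1.149)
t=5.000: state=(-0.485, 1.641)
t=5.250: state=(0.024, 2.501)
t=5.500: state=(0.777, 3.418)
t=5.750: state=(1.574, 2.534)
t=6.000: state=(1.960, 0.685)
t=6.250: state=(2.015, -0.091)
t=6.500: state=(1.959, -0.311)
t=6.750: state=(1.870, -0.389)
t=7.000: state=(1.767, -0.438)
t=7.250: state=(1.651, -0.489)
t=7.500: state=(1.521, -0.552)
t=7.680: state=(1.417, -0.611)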